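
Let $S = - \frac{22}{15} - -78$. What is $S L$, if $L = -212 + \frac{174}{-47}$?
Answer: $- \frac{11638424}{705} \approx -16508.0$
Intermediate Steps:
$L = - \frac{10138}{47}$ ($L = -212 + 174 \left(- \frac{1}{47}\right) = -212 - \frac{174}{47} = - \frac{10138}{47} \approx -215.7$)
$S = \frac{1148}{15}$ ($S = \left(-22\right) \frac{1}{15} + 78 = - \frac{22}{15} + 78 = \frac{1148}{15} \approx 76.533$)
$S L = \frac{1148}{15} \left(- \frac{10138}{47}\right) = - \frac{11638424}{705}$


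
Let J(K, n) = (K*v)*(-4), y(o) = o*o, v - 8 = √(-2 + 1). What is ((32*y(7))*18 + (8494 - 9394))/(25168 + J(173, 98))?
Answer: 33526548/24118393 + 1181763*I/24118393 ≈ 1.3901 + 0.048998*I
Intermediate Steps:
v = 8 + I (v = 8 + √(-2 + 1) = 8 + √(-1) = 8 + I ≈ 8.0 + 1.0*I)
y(o) = o²
J(K, n) = -4*K*(8 + I) (J(K, n) = (K*(8 + I))*(-4) = -4*K*(8 + I))
((32*y(7))*18 + (8494 - 9394))/(25168 + J(173, 98)) = ((32*7²)*18 + (8494 - 9394))/(25168 - 4*173*(8 + I)) = ((32*49)*18 - 900)/(25168 + (-5536 - 692*I)) = (1568*18 - 900)/(19632 - 692*I) = (28224 - 900)*((19632 + 692*I)/385894288) = 27324*((19632 + 692*I)/385894288) = 6831*(19632 + 692*I)/96473572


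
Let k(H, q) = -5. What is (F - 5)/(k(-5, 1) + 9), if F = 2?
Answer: -3/4 ≈ -0.75000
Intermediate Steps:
(F - 5)/(k(-5, 1) + 9) = (2 - 5)/(-5 + 9) = -3/4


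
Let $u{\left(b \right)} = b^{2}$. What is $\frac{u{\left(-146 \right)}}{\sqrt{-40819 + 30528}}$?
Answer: $- \frac{21316 i \sqrt{10291}}{10291} \approx - 210.12 i$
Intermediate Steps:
$\frac{u{\left(-146 \right)}}{\sqrt{-40819 + 30528}} = \frac{\left(-146\right)^{2}}{\sqrt{-40819 + 30528}} = \frac{21316}{\sqrt{-10291}} = \frac{21316}{i \sqrt{10291}} = 21316 \left(- \frac{i \sqrt{10291}}{10291}\right) = - \frac{21316 i \sqrt{10291}}{10291}$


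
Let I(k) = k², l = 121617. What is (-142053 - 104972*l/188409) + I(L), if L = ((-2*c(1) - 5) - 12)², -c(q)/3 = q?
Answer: -12257315744/62803 ≈ -1.9517e+5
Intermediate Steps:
c(q) = -3*q
L = 121 (L = ((-(-6) - 5) - 12)² = ((-2*(-3) - 5) - 12)² = ((6 - 5) - 12)² = (1 - 12)² = (-11)² = 121)
(-142053 - 104972*l/188409) + I(L) = (-142053 - 104972/(188409/121617)) + 121² = (-142053 - 104972/(188409*(1/121617))) + 14641 = (-142053 - 104972/62803/40539) + 14641 = (-142053 - 104972*40539/62803) + 14641 = (-142053 - 4255459908/62803) + 14641 = -13176814467/62803 + 14641 = -12257315744/62803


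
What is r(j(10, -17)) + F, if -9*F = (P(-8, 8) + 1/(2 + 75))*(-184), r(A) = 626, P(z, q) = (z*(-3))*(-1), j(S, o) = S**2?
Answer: 93970/693 ≈ 135.60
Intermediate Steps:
P(z, q) = 3*z (P(z, q) = -3*z*(-1) = 3*z)
F = -339848/693 (F = -(3*(-8) + 1/(2 + 75))*(-184)/9 = -(-24 + 1/77)*(-184)/9 = -(-1847)*(-184)/693 = -1/9*339848/77 = -339848/693 ≈ -490.40)
r(j(10, -17)) + F = 626 - 339848/693 = 93970/693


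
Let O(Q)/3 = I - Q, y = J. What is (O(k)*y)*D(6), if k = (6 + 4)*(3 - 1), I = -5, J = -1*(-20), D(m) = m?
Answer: -9000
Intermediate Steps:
J = 20
y = 20
k = 20 (k = 10*2 = 20)
O(Q) = -15 - 3*Q (O(Q) = 3*(-5 - Q) = -15 - 3*Q)
(O(k)*y)*D(6) = ((-15 - 3*20)*20)*6 = ((-15 - 60)*20)*6 = -75*20*6 = -1500*6 = -9000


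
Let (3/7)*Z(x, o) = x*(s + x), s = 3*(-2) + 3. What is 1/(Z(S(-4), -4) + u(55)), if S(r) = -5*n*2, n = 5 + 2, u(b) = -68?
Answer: 3/35566 ≈ 8.4350e-5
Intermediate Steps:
n = 7
s = -3 (s = -6 + 3 = -3)
S(r) = -70 (S(r) = -5*7*2 = -35*2 = -70)
Z(x, o) = 7*x*(-3 + x)/3 (Z(x, o) = 7*(x*(-3 + x))/3 = 7*x*(-3 + x)/3)
1/(Z(S(-4), -4) + u(55)) = 1/((7/3)*(-70)*(-3 - 70) - 68) = 1/((7/3)*(-70)*(-73) - 68) = 1/(35770/3 - 68) = 1/(35566/3) = 3/35566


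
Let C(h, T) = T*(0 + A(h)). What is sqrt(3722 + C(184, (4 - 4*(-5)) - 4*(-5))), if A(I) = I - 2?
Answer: sqrt(11730) ≈ 108.31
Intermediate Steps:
A(I) = -2 + I
C(h, T) = T*(-2 + h) (C(h, T) = T*(0 + (-2 + h)) = T*(-2 + h))
sqrt(3722 + C(184, (4 - 4*(-5)) - 4*(-5))) = sqrt(3722 + ((4 - 4*(-5)) - 4*(-5))*(-2 + 184)) = sqrt(3722 + ((4 + 20) + 20)*182) = sqrt(3722 + (24 + 20)*182) = sqrt(3722 + 44*182) = sqrt(3722 + 8008) = sqrt(11730)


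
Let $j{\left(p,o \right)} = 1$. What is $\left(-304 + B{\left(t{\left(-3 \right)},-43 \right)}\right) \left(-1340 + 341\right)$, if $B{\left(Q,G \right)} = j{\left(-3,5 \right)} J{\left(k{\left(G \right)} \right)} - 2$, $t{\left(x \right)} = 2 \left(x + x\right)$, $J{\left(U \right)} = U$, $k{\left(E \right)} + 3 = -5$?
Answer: $313686$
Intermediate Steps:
$k{\left(E \right)} = -8$ ($k{\left(E \right)} = -3 - 5 = -8$)
$t{\left(x \right)} = 4 x$ ($t{\left(x \right)} = 2 \cdot 2 x = 4 x$)
$B{\left(Q,G \right)} = -10$ ($B{\left(Q,G \right)} = 1 \left(-8\right) - 2 = -8 - 2 = -10$)
$\left(-304 + B{\left(t{\left(-3 \right)},-43 \right)}\right) \left(-1340 + 341\right) = \left(-304 - 10\right) \left(-1340 + 341\right) = \left(-314\right) \left(-999\right) = 313686$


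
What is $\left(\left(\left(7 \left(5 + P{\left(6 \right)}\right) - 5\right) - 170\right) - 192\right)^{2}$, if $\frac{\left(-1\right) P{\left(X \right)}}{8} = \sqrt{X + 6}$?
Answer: $147856 + 74368 \sqrt{3} \approx 2.7667 \cdot 10^{5}$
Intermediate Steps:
$P{\left(X \right)} = - 8 \sqrt{6 + X}$ ($P{\left(X \right)} = - 8 \sqrt{X + 6} = - 8 \sqrt{6 + X}$)
$\left(\left(\left(7 \left(5 + P{\left(6 \right)}\right) - 5\right) - 170\right) - 192\right)^{2} = \left(\left(\left(7 \left(5 - 8 \sqrt{6 + 6}\right) - 5\right) - 170\right) - 192\right)^{2} = \left(\left(\left(7 \left(5 - 8 \sqrt{12}\right) - 5\right) - 170\right) + \left(\left(15 - 1\right) - 206\right)\right)^{2} = \left(\left(\left(7 \left(5 - 8 \cdot 2 \sqrt{3}\right) - 5\right) - 170\right) + \left(14 - 206\right)\right)^{2} = \left(\left(\left(7 \left(5 - 16 \sqrt{3}\right) - 5\right) - 170\right) - 192\right)^{2} = \left(\left(\left(\left(35 - 112 \sqrt{3}\right) - 5\right) - 170\right) - 192\right)^{2} = \left(\left(\left(30 - 112 \sqrt{3}\right) - 170\right) - 192\right)^{2} = \left(\left(-140 - 112 \sqrt{3}\right) - 192\right)^{2} = \left(-332 - 112 \sqrt{3}\right)^{2}$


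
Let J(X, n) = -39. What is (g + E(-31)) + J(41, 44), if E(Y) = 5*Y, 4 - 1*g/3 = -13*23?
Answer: 715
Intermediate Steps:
g = 909 (g = 12 - (-39)*23 = 12 - 3*(-299) = 12 + 897 = 909)
(g + E(-31)) + J(41, 44) = (909 + 5*(-31)) - 39 = (909 - 155) - 39 = 754 - 39 = 715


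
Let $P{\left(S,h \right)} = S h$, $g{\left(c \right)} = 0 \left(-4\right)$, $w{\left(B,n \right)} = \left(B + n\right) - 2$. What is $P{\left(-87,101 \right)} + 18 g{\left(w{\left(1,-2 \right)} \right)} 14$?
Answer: $-8787$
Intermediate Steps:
$w{\left(B,n \right)} = -2 + B + n$
$g{\left(c \right)} = 0$
$P{\left(-87,101 \right)} + 18 g{\left(w{\left(1,-2 \right)} \right)} 14 = \left(-87\right) 101 + 18 \cdot 0 \cdot 14 = -8787 + 0 \cdot 14 = -8787 + 0 = -8787$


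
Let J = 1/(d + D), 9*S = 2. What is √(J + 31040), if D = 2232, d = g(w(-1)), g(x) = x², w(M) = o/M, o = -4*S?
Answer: 83*√36844391246/90428 ≈ 176.18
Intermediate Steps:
S = 2/9 (S = (⅑)*2 = 2/9 ≈ 0.22222)
o = -8/9 (o = -4*2/9 = -8/9 ≈ -0.88889)
w(M) = -8/(9*M)
d = 64/81 (d = (-8/9/(-1))² = (-8/9*(-1))² = (8/9)² = 64/81 ≈ 0.79012)
J = 81/180856 (J = 1/(64/81 + 2232) = 1/(180856/81) = 81/180856 ≈ 0.00044787)
√(J + 31040) = √(81/180856 + 31040) = √(5613770321/180856) = 83*√36844391246/90428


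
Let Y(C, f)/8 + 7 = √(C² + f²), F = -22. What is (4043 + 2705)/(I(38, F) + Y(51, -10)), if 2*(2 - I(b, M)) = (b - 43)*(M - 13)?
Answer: 3819368/611367 + 215936*√2701/611367 ≈ 24.604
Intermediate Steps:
Y(C, f) = -56 + 8*√(C² + f²)
I(b, M) = 2 - (-43 + b)*(-13 + M)/2 (I(b, M) = 2 - (b - 43)*(M - 13)/2 = 2 - (-43 + b)*(-13 + M)/2)
(4043 + 2705)/(I(38, F) + Y(51, -10)) = (4043 + 2705)/((-555/2 + (13/2)*38 + (43/2)*(-22) - ½*(-22)*38) + (-56 + 8*√(51² + (-10)²))) = 6748/((-555/2 + 247 - 473 + 418) + (-56 + 8*√(2601 + 100))) = 6748/(-171/2 + (-56 + 8*√2701)) = 6748/(-283/2 + 8*√2701)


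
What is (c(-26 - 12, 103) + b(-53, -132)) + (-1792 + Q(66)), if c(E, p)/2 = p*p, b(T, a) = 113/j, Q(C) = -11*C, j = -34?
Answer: 635687/34 ≈ 18697.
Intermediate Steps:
b(T, a) = -113/34 (b(T, a) = 113/(-34) = 113*(-1/34) = -113/34)
c(E, p) = 2*p**2 (c(E, p) = 2*(p*p) = 2*p**2)
(c(-26 - 12, 103) + b(-53, -132)) + (-1792 + Q(66)) = (2*103**2 - 113/34) + (-1792 - 11*66) = (2*10609 - 113/34) + (-1792 - 726) = (21218 - 113/34) - 2518 = 721299/34 - 2518 = 635687/34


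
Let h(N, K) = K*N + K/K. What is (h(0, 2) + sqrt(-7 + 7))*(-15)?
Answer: -15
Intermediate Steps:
h(N, K) = 1 + K*N (h(N, K) = K*N + 1 = 1 + K*N)
(h(0, 2) + sqrt(-7 + 7))*(-15) = ((1 + 2*0) + sqrt(-7 + 7))*(-15) = ((1 + 0) + sqrt(0))*(-15) = (1 + 0)*(-15) = 1*(-15) = -15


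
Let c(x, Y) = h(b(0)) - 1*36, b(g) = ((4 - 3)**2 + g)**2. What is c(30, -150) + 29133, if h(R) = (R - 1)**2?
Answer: 29097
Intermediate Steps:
b(g) = (1 + g)**2 (b(g) = (1**2 + g)**2 = (1 + g)**2)
h(R) = (-1 + R)**2
c(x, Y) = -36 (c(x, Y) = (-1 + (1 + 0)**2)**2 - 1*36 = (-1 + 1**2)**2 - 36 = (-1 + 1)**2 - 36 = 0**2 - 36 = 0 - 36 = -36)
c(30, -150) + 29133 = -36 + 29133 = 29097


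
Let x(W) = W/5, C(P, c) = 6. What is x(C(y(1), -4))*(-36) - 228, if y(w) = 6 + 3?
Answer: -1356/5 ≈ -271.20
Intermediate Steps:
y(w) = 9
x(W) = W/5 (x(W) = W*(1/5) = W/5)
x(C(y(1), -4))*(-36) - 228 = ((1/5)*6)*(-36) - 228 = (6/5)*(-36) - 228 = -216/5 - 228 = -1356/5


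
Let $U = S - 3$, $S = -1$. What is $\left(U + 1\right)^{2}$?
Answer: $9$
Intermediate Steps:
$U = -4$ ($U = -1 - 3 = -4$)
$\left(U + 1\right)^{2} = \left(-4 + 1\right)^{2} = \left(-3\right)^{2} = 9$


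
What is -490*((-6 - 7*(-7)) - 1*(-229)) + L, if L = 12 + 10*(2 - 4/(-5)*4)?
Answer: -133216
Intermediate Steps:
L = 64 (L = 12 + 10*(2 - 4*(-1/5)*4) = 12 + 10*(2 + (4/5)*4) = 12 + 10*(2 + 16/5) = 12 + 10*(26/5) = 12 + 52 = 64)
-490*((-6 - 7*(-7)) - 1*(-229)) + L = -490*((-6 - 7*(-7)) - 1*(-229)) + 64 = -490*((-6 + 49) + 229) + 64 = -490*(43 + 229) + 64 = -490*272 + 64 = -133280 + 64 = -133216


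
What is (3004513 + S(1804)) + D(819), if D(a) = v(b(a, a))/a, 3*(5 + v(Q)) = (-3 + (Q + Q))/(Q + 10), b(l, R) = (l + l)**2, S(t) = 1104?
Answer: 2201535527133289/732473742 ≈ 3.0056e+6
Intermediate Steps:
b(l, R) = 4*l**2 (b(l, R) = (2*l)**2 = 4*l**2)
v(Q) = -5 + (-3 + 2*Q)/(3*(10 + Q)) (v(Q) = -5 + ((-3 + (Q + Q))/(Q + 10))/3 = -5 + ((-3 + 2*Q)/(10 + Q))/3 = -5 + (-3 + 2*Q)/(3*(10 + Q)))
D(a) = (-153 - 52*a**2)/(3*a*(10 + 4*a**2)) (D(a) = ((-153 - 52*a**2)/(3*(10 + 4*a**2)))/a = (-153 - 52*a**2)/(3*a*(10 + 4*a**2)))
(3004513 + S(1804)) + D(819) = (3004513 + 1104) + (-153 - 52*819**2)/(12*819**3 + 30*819) = 3005617 + (-153 - 52*670761)/(12*549353259 + 24570) = 3005617 + (-153 - 34879572)/(6592239108 + 24570) = 3005617 - 34879725/6592263678 = 3005617 + (1/6592263678)*(-34879725) = 3005617 - 3875525/732473742 = 2201535527133289/732473742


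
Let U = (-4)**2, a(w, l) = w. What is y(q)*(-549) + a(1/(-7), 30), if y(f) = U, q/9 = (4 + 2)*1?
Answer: -61489/7 ≈ -8784.1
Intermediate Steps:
q = 54 (q = 9*((4 + 2)*1) = 9*(6*1) = 9*6 = 54)
U = 16
y(f) = 16
y(q)*(-549) + a(1/(-7), 30) = 16*(-549) + 1/(-7) = -8784 - 1/7 = -61489/7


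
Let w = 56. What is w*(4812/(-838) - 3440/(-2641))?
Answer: -275121616/1106579 ≈ -248.62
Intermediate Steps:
w*(4812/(-838) - 3440/(-2641)) = 56*(4812/(-838) - 3440/(-2641)) = 56*(4812*(-1/838) - 3440*(-1/2641)) = 56*(-2406/419 + 3440/2641) = 56*(-4912886/1106579) = -275121616/1106579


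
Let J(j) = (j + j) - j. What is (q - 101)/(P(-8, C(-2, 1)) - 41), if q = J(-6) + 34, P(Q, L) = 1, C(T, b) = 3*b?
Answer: 73/40 ≈ 1.8250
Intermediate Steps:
J(j) = j (J(j) = 2*j - j = j)
q = 28 (q = -6 + 34 = 28)
(q - 101)/(P(-8, C(-2, 1)) - 41) = (28 - 101)/(1 - 41) = -73/(-40) = -1/40*(-73) = 73/40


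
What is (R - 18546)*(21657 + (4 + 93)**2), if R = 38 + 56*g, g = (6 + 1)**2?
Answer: -489724424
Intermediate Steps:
g = 49 (g = 7**2 = 49)
R = 2782 (R = 38 + 56*49 = 38 + 2744 = 2782)
(R - 18546)*(21657 + (4 + 93)**2) = (2782 - 18546)*(21657 + (4 + 93)**2) = -15764*(21657 + 97**2) = -15764*(21657 + 9409) = -15764*31066 = -489724424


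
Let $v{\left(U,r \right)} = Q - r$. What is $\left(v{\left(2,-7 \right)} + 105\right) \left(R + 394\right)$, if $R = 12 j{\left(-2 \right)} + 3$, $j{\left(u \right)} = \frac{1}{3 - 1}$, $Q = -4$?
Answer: $43524$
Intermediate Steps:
$j{\left(u \right)} = \frac{1}{2}$
$v{\left(U,r \right)} = -4 - r$
$R = 9$ ($R = 12 \cdot \frac{1}{2} + 3 = 6 + 3 = 9$)
$\left(v{\left(2,-7 \right)} + 105\right) \left(R + 394\right) = \left(\left(-4 - -7\right) + 105\right) \left(9 + 394\right) = \left(\left(-4 + 7\right) + 105\right) 403 = \left(3 + 105\right) 403 = 108 \cdot 403 = 43524$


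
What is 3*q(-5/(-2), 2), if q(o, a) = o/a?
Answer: 15/4 ≈ 3.7500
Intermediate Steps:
3*q(-5/(-2), 2) = 3*(-5/(-2)/2) = 3*(-5*(-½)*(½)) = 3*((5/2)*(½)) = 3*(5/4) = 15/4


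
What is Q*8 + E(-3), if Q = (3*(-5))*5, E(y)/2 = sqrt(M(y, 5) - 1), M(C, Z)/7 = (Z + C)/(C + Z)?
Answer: -600 + 2*sqrt(6) ≈ -595.10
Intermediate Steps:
M(C, Z) = 7 (M(C, Z) = 7*((Z + C)/(C + Z)) = 7*((C + Z)/(C + Z)) = 7*1 = 7)
E(y) = 2*sqrt(6) (E(y) = 2*sqrt(7 - 1) = 2*sqrt(6))
Q = -75 (Q = -15*5 = -75)
Q*8 + E(-3) = -75*8 + 2*sqrt(6) = -600 + 2*sqrt(6)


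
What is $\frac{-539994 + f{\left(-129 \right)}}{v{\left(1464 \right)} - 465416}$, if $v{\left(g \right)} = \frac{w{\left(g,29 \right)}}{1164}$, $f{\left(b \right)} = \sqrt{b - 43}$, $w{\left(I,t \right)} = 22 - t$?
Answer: $\frac{3904056}{3364871} - \frac{2328 i \sqrt{43}}{541744231} \approx 1.1602 - 2.8179 \cdot 10^{-5} i$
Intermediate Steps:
$f{\left(b \right)} = \sqrt{-43 + b}$
$v{\left(g \right)} = - \frac{7}{1164}$ ($v{\left(g \right)} = \frac{22 - 29}{1164} = \left(22 - 29\right) \frac{1}{1164} = \left(-7\right) \frac{1}{1164} = - \frac{7}{1164}$)
$\frac{-539994 + f{\left(-129 \right)}}{v{\left(1464 \right)} - 465416} = \frac{-539994 + \sqrt{-43 - 129}}{- \frac{7}{1164} - 465416} = \frac{-539994 + \sqrt{-172}}{- \frac{541744231}{1164}} = \left(-539994 + 2 i \sqrt{43}\right) \left(- \frac{1164}{541744231}\right) = \frac{3904056}{3364871} - \frac{2328 i \sqrt{43}}{541744231}$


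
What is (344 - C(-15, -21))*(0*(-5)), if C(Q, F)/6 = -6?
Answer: 0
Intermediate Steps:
C(Q, F) = -36 (C(Q, F) = 6*(-6) = -36)
(344 - C(-15, -21))*(0*(-5)) = (344 - 1*(-36))*(0*(-5)) = (344 + 36)*0 = 380*0 = 0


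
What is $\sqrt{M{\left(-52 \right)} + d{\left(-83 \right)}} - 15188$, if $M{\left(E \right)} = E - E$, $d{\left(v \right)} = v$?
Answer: $-15188 + i \sqrt{83} \approx -15188.0 + 9.1104 i$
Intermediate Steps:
$M{\left(E \right)} = 0$
$\sqrt{M{\left(-52 \right)} + d{\left(-83 \right)}} - 15188 = \sqrt{0 - 83} - 15188 = \sqrt{-83} - 15188 = i \sqrt{83} - 15188 = -15188 + i \sqrt{83}$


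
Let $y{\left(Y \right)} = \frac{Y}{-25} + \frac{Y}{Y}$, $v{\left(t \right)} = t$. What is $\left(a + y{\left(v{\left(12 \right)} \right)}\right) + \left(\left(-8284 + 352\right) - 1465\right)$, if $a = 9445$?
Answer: $\frac{1213}{25} \approx 48.52$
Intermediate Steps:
$y{\left(Y \right)} = 1 - \frac{Y}{25}$ ($y{\left(Y \right)} = Y \left(- \frac{1}{25}\right) + 1 = - \frac{Y}{25} + 1 = 1 - \frac{Y}{25}$)
$\left(a + y{\left(v{\left(12 \right)} \right)}\right) + \left(\left(-8284 + 352\right) - 1465\right) = \left(9445 + \left(1 - \frac{12}{25}\right)\right) + \left(\left(-8284 + 352\right) - 1465\right) = \left(9445 + \left(1 - \frac{12}{25}\right)\right) - 9397 = \left(9445 + \frac{13}{25}\right) - 9397 = \frac{236138}{25} - 9397 = \frac{1213}{25}$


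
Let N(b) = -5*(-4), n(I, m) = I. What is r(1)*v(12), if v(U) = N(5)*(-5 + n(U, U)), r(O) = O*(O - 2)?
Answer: -140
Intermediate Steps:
N(b) = 20
r(O) = O*(-2 + O)
v(U) = -100 + 20*U (v(U) = 20*(-5 + U) = -100 + 20*U)
r(1)*v(12) = (1*(-2 + 1))*(-100 + 20*12) = (1*(-1))*(-100 + 240) = -1*140 = -140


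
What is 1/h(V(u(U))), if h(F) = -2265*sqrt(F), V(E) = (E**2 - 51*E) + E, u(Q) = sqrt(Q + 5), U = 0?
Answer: I*5**(3/4)/(11325*sqrt(50 - sqrt(5))) ≈ 4.2721e-5*I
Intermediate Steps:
u(Q) = sqrt(5 + Q)
V(E) = E**2 - 50*E
1/h(V(u(U))) = 1/(-2265*sqrt(-50 + sqrt(5 + 0))*(5 + 0)**(1/4)) = 1/(-2265*5**(1/4)*sqrt(-50 + sqrt(5))) = -5**(3/4)/(11325*sqrt(-50 + sqrt(5)))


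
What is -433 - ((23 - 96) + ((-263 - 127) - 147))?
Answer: 177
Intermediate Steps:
-433 - ((23 - 96) + ((-263 - 127) - 147)) = -433 - (-73 + (-390 - 147)) = -433 - (-73 - 537) = -433 - 1*(-610) = -433 + 610 = 177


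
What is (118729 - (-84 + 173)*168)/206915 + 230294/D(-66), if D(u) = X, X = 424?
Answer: 23847642229/43865980 ≈ 543.65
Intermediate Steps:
D(u) = 424
(118729 - (-84 + 173)*168)/206915 + 230294/D(-66) = (118729 - (-84 + 173)*168)/206915 + 230294/424 = (118729 - 89*168)*(1/206915) + 230294*(1/424) = (118729 - 1*14952)*(1/206915) + 115147/212 = (118729 - 14952)*(1/206915) + 115147/212 = 103777*(1/206915) + 115147/212 = 103777/206915 + 115147/212 = 23847642229/43865980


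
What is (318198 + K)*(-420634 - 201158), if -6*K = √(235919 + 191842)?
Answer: -197852970816 + 932688*√5281 ≈ -1.9779e+11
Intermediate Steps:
K = -3*√5281/2 (K = -√(235919 + 191842)/6 = -3*√5281/2 ≈ -109.01)
(318198 + K)*(-420634 - 201158) = (318198 - 3*√5281/2)*(-420634 - 201158) = (318198 - 3*√5281/2)*(-621792) = -197852970816 + 932688*√5281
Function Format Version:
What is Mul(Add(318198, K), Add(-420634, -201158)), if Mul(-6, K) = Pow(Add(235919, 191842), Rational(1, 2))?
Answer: Add(-197852970816, Mul(932688, Pow(5281, Rational(1, 2)))) ≈ -1.9779e+11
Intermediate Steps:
K = Mul(Rational(-3, 2), Pow(5281, Rational(1, 2))) (K = Mul(Rational(-1, 6), Pow(Add(235919, 191842), Rational(1, 2))) = Mul(Rational(-1, 6), Pow(427761, Rational(1, 2))) = Mul(Rational(-1, 6), Mul(9, Pow(5281, Rational(1, 2)))) = Mul(Rational(-3, 2), Pow(5281, Rational(1, 2))) ≈ -109.01)
Mul(Add(318198, K), Add(-420634, -201158)) = Mul(Add(318198, Mul(Rational(-3, 2), Pow(5281, Rational(1, 2)))), Add(-420634, -201158)) = Mul(Add(318198, Mul(Rational(-3, 2), Pow(5281, Rational(1, 2)))), -621792) = Add(-197852970816, Mul(932688, Pow(5281, Rational(1, 2))))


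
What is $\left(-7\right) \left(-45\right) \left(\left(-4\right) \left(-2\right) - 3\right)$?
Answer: $1575$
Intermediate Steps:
$\left(-7\right) \left(-45\right) \left(\left(-4\right) \left(-2\right) - 3\right) = 315 \left(8 - 3\right) = 315 \cdot 5 = 1575$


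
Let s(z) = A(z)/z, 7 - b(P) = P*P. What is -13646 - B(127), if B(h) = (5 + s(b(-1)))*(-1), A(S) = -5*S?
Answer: -13646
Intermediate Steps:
b(P) = 7 - P² (b(P) = 7 - P*P = 7 - P²)
s(z) = -5 (s(z) = (-5*z)/z = -5)
B(h) = 0 (B(h) = (5 - 5)*(-1) = 0*(-1) = 0)
-13646 - B(127) = -13646 - 1*0 = -13646 + 0 = -13646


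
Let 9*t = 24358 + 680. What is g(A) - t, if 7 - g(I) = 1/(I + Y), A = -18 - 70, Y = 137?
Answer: -135976/49 ≈ -2775.0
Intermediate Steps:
A = -88
g(I) = 7 - 1/(137 + I) (g(I) = 7 - 1/(I + 137) = 7 - 1/(137 + I))
t = 2782 (t = (24358 + 680)/9 = (1/9)*25038 = 2782)
g(A) - t = (958 + 7*(-88))/(137 - 88) - 1*2782 = (958 - 616)/49 - 2782 = (1/49)*342 - 2782 = 342/49 - 2782 = -135976/49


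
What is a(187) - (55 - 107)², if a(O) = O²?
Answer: 32265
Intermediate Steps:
a(187) - (55 - 107)² = 187² - (55 - 107)² = 34969 - 1*(-52)² = 34969 - 1*2704 = 34969 - 2704 = 32265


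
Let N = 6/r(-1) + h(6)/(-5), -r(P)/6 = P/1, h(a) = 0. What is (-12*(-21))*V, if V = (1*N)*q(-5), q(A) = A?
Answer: -1260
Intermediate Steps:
r(P) = -6*P (r(P) = -6*P/1 = -6*P)
N = 1 (N = 6/((-6*(-1))) + 0/(-5) = 6/6 + 0*(-1/5) = 6*(1/6) + 0 = 1 + 0 = 1)
V = -5 (V = (1*1)*(-5) = 1*(-5) = -5)
(-12*(-21))*V = -12*(-21)*(-5) = 252*(-5) = -1260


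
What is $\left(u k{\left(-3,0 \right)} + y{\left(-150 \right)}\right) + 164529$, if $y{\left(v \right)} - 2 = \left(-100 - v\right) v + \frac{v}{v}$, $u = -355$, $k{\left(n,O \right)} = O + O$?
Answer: $157032$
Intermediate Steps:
$k{\left(n,O \right)} = 2 O$
$y{\left(v \right)} = 3 + v \left(-100 - v\right)$ ($y{\left(v \right)} = 2 + \left(\left(-100 - v\right) v + \frac{v}{v}\right) = 2 + \left(v \left(-100 - v\right) + 1\right) = 2 + \left(1 + v \left(-100 - v\right)\right) = 3 + v \left(-100 - v\right)$)
$\left(u k{\left(-3,0 \right)} + y{\left(-150 \right)}\right) + 164529 = \left(- 355 \cdot 2 \cdot 0 - 7497\right) + 164529 = \left(\left(-355\right) 0 + \left(3 - 22500 + 15000\right)\right) + 164529 = \left(0 + \left(3 - 22500 + 15000\right)\right) + 164529 = \left(0 - 7497\right) + 164529 = -7497 + 164529 = 157032$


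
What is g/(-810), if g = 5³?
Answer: -25/162 ≈ -0.15432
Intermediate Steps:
g = 125
g/(-810) = 125/(-810) = 125*(-1/810) = -25/162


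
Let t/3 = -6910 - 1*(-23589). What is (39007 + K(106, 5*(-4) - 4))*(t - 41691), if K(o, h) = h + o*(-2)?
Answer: 323582766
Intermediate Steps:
t = 50037 (t = 3*(-6910 - 1*(-23589)) = 3*(-6910 + 23589) = 3*16679 = 50037)
K(o, h) = h - 2*o
(39007 + K(106, 5*(-4) - 4))*(t - 41691) = (39007 + ((5*(-4) - 4) - 2*106))*(50037 - 41691) = (39007 + ((-20 - 4) - 212))*8346 = (39007 + (-24 - 212))*8346 = (39007 - 236)*8346 = 38771*8346 = 323582766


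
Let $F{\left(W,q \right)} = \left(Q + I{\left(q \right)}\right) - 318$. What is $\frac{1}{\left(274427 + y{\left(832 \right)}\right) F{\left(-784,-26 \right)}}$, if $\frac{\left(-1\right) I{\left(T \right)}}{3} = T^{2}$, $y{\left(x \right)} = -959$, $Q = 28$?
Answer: $- \frac{1}{633898824} \approx -1.5775 \cdot 10^{-9}$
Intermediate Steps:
$I{\left(T \right)} = - 3 T^{2}$
$F{\left(W,q \right)} = -290 - 3 q^{2}$ ($F{\left(W,q \right)} = \left(28 - 3 q^{2}\right) - 318 = -290 - 3 q^{2}$)
$\frac{1}{\left(274427 + y{\left(832 \right)}\right) F{\left(-784,-26 \right)}} = \frac{1}{\left(274427 - 959\right) \left(-290 - 3 \left(-26\right)^{2}\right)} = \frac{1}{273468 \left(-290 - 2028\right)} = \frac{1}{273468 \left(-2318\right)} = \frac{1}{273468} \left(- \frac{1}{2318}\right) = - \frac{1}{633898824}$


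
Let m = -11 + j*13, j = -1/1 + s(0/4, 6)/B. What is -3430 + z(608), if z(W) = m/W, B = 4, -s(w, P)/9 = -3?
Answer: -8341505/2432 ≈ -3429.9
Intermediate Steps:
s(w, P) = 27 (s(w, P) = -9*(-3) = 27)
j = 23/4 (j = -1/1 + 27/4 = -1*1 + 27*(¼) = -1 + 27/4 = 23/4 ≈ 5.7500)
m = 255/4 (m = -11 + (23/4)*13 = -11 + 299/4 = 255/4 ≈ 63.750)
z(W) = 255/(4*W)
-3430 + z(608) = -3430 + (255/4)/608 = -3430 + (255/4)*(1/608) = -3430 + 255/2432 = -8341505/2432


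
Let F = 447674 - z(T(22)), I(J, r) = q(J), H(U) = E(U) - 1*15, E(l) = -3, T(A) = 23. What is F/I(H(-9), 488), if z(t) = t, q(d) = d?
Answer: -49739/2 ≈ -24870.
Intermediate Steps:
H(U) = -18 (H(U) = -3 - 1*15 = -3 - 15 = -18)
I(J, r) = J
F = 447651 (F = 447674 - 1*23 = 447674 - 23 = 447651)
F/I(H(-9), 488) = 447651/(-18) = 447651*(-1/18) = -49739/2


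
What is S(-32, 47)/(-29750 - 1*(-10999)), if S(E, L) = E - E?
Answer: 0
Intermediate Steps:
S(E, L) = 0
S(-32, 47)/(-29750 - 1*(-10999)) = 0/(-29750 - 1*(-10999)) = 0/(-29750 + 10999) = 0/(-18751) = 0*(-1/18751) = 0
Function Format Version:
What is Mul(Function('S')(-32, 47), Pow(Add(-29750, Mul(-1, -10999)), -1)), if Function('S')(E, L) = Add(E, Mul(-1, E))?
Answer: 0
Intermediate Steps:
Function('S')(E, L) = 0
Mul(Function('S')(-32, 47), Pow(Add(-29750, Mul(-1, -10999)), -1)) = Mul(0, Pow(Add(-29750, Mul(-1, -10999)), -1)) = Mul(0, Pow(Add(-29750, 10999), -1)) = Mul(0, Pow(-18751, -1)) = Mul(0, Rational(-1, 18751)) = 0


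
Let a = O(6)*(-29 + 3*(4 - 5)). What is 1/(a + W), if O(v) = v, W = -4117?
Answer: -1/4309 ≈ -0.00023207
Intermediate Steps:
a = -192 (a = 6*(-29 + 3*(4 - 5)) = 6*(-29 + 3*(-1)) = 6*(-29 - 3) = 6*(-32) = -192)
1/(a + W) = 1/(-192 - 4117) = 1/(-4309) = -1/4309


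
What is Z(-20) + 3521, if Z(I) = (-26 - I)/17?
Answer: 59851/17 ≈ 3520.6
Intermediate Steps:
Z(I) = -26/17 - I/17 (Z(I) = (-26 - I)*(1/17) = -26/17 - I/17)
Z(-20) + 3521 = (-26/17 - 1/17*(-20)) + 3521 = (-26/17 + 20/17) + 3521 = -6/17 + 3521 = 59851/17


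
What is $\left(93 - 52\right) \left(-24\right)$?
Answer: $-984$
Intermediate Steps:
$\left(93 - 52\right) \left(-24\right) = 41 \left(-24\right) = -984$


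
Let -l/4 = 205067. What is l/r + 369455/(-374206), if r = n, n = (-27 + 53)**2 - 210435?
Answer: 229452695863/78493076354 ≈ 2.9232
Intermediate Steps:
l = -820268 (l = -4*205067 = -820268)
n = -209759 (n = 26**2 - 210435 = 676 - 210435 = -209759)
r = -209759
l/r + 369455/(-374206) = -820268/(-209759) + 369455/(-374206) = -820268*(-1/209759) + 369455*(-1/374206) = 820268/209759 - 369455/374206 = 229452695863/78493076354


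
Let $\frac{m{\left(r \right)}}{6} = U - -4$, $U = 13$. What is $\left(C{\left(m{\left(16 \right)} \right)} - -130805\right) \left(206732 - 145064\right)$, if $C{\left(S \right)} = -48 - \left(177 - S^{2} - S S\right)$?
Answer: $9335795184$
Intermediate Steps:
$m{\left(r \right)} = 102$ ($m{\left(r \right)} = 6 \left(13 - -4\right) = 6 \left(13 + 4\right) = 6 \cdot 17 = 102$)
$C{\left(S \right)} = -225 + 2 S^{2}$ ($C{\left(S \right)} = -48 + \left(\left(S^{2} + S^{2}\right) - 177\right) = -48 + \left(2 S^{2} - 177\right) = -48 + \left(-177 + 2 S^{2}\right) = -225 + 2 S^{2}$)
$\left(C{\left(m{\left(16 \right)} \right)} - -130805\right) \left(206732 - 145064\right) = \left(\left(-225 + 2 \cdot 102^{2}\right) - -130805\right) \left(206732 - 145064\right) = \left(\left(-225 + 2 \cdot 10404\right) + 130805\right) 61668 = \left(\left(-225 + 20808\right) + 130805\right) 61668 = \left(20583 + 130805\right) 61668 = 151388 \cdot 61668 = 9335795184$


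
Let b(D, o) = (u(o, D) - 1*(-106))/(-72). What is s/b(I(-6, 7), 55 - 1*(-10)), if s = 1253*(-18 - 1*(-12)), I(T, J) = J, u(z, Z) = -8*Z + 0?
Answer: 270648/25 ≈ 10826.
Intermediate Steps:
u(z, Z) = -8*Z
b(D, o) = -53/36 + D/9 (b(D, o) = (-8*D - 1*(-106))/(-72) = (-8*D + 106)*(-1/72) = (106 - 8*D)*(-1/72) = -53/36 + D/9)
s = -7518 (s = 1253*(-18 + 12) = 1253*(-6) = -7518)
s/b(I(-6, 7), 55 - 1*(-10)) = -7518/(-53/36 + (⅑)*7) = -7518/(-53/36 + 7/9) = -7518/(-25/36) = -7518*(-36/25) = 270648/25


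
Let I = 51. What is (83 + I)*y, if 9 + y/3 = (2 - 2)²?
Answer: -3618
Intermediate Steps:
y = -27 (y = -27 + 3*(2 - 2)² = -27 + 3*0² = -27 + 3*0 = -27 + 0 = -27)
(83 + I)*y = (83 + 51)*(-27) = 134*(-27) = -3618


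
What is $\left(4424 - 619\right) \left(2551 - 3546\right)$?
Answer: $-3785975$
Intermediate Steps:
$\left(4424 - 619\right) \left(2551 - 3546\right) = \left(4424 + \left(-1800 + 1181\right)\right) \left(-995\right) = \left(4424 - 619\right) \left(-995\right) = 3805 \left(-995\right) = -3785975$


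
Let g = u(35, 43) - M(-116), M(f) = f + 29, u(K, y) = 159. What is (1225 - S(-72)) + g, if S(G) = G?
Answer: 1543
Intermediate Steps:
M(f) = 29 + f
g = 246 (g = 159 - (29 - 116) = 159 - 1*(-87) = 159 + 87 = 246)
(1225 - S(-72)) + g = (1225 - 1*(-72)) + 246 = (1225 + 72) + 246 = 1297 + 246 = 1543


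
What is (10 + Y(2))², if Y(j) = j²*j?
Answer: 324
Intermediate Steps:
Y(j) = j³
(10 + Y(2))² = (10 + 2³)² = (10 + 8)² = 18² = 324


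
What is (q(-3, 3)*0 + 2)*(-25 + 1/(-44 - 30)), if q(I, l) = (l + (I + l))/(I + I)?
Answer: -1851/37 ≈ -50.027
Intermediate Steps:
q(I, l) = (I + 2*l)/(2*I) (q(I, l) = (I + 2*l)/((2*I)) = (I + 2*l)*(1/(2*I)) = (I + 2*l)/(2*I))
(q(-3, 3)*0 + 2)*(-25 + 1/(-44 - 30)) = (((3 + (½)*(-3))/(-3))*0 + 2)*(-25 + 1/(-44 - 30)) = (-(3 - 3/2)/3*0 + 2)*(-25 + 1/(-74)) = (-⅓*3/2*0 + 2)*(-25 - 1/74) = (-½*0 + 2)*(-1851/74) = (0 + 2)*(-1851/74) = 2*(-1851/74) = -1851/37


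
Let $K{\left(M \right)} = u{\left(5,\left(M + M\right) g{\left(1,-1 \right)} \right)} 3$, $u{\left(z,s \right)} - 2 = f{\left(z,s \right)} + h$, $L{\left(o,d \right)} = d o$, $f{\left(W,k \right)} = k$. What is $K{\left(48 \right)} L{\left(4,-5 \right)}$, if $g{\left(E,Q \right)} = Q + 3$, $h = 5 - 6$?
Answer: $-11580$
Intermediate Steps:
$h = -1$ ($h = 5 - 6 = -1$)
$g{\left(E,Q \right)} = 3 + Q$
$u{\left(z,s \right)} = 1 + s$ ($u{\left(z,s \right)} = 2 + \left(s - 1\right) = 2 + \left(-1 + s\right) = 1 + s$)
$K{\left(M \right)} = 3 + 12 M$ ($K{\left(M \right)} = \left(1 + \left(M + M\right) \left(3 - 1\right)\right) 3 = \left(1 + 2 M 2\right) 3 = \left(1 + 4 M\right) 3 = 3 + 12 M$)
$K{\left(48 \right)} L{\left(4,-5 \right)} = \left(3 + 12 \cdot 48\right) \left(\left(-5\right) 4\right) = \left(3 + 576\right) \left(-20\right) = 579 \left(-20\right) = -11580$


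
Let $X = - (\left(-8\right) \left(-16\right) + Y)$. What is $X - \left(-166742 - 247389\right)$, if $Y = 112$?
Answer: $413891$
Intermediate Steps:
$X = -240$ ($X = - (\left(-8\right) \left(-16\right) + 112) = - (128 + 112) = \left(-1\right) 240 = -240$)
$X - \left(-166742 - 247389\right) = -240 - \left(-166742 - 247389\right) = -240 - -414131 = -240 + 414131 = 413891$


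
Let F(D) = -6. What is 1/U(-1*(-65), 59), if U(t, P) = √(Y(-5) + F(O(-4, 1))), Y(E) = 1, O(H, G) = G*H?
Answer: -I*√5/5 ≈ -0.44721*I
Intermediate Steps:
U(t, P) = I*√5 (U(t, P) = √(1 - 6) = √(-5) = I*√5)
1/U(-1*(-65), 59) = 1/(I*√5) = -I*√5/5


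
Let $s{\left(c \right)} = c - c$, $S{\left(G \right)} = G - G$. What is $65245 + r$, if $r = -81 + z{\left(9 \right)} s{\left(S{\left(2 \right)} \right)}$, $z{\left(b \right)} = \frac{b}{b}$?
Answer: $65164$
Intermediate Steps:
$S{\left(G \right)} = 0$
$s{\left(c \right)} = 0$
$z{\left(b \right)} = 1$
$r = -81$ ($r = -81 + 1 \cdot 0 = -81 + 0 = -81$)
$65245 + r = 65245 - 81 = 65164$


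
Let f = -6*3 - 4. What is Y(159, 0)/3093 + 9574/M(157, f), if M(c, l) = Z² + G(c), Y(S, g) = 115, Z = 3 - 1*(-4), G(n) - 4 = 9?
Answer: 14809756/95883 ≈ 154.46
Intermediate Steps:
G(n) = 13 (G(n) = 4 + 9 = 13)
Z = 7 (Z = 3 + 4 = 7)
f = -22 (f = -18 - 4 = -22)
M(c, l) = 62 (M(c, l) = 7² + 13 = 49 + 13 = 62)
Y(159, 0)/3093 + 9574/M(157, f) = 115/3093 + 9574/62 = 115*(1/3093) + 9574*(1/62) = 115/3093 + 4787/31 = 14809756/95883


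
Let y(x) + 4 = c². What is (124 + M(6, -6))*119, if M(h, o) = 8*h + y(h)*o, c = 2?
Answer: 20468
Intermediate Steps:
y(x) = 0 (y(x) = -4 + 2² = -4 + 4 = 0)
M(h, o) = 8*h (M(h, o) = 8*h + 0*o = 8*h + 0 = 8*h)
(124 + M(6, -6))*119 = (124 + 8*6)*119 = (124 + 48)*119 = 172*119 = 20468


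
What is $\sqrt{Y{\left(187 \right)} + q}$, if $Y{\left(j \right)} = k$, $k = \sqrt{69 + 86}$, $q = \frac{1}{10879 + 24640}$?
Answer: $\frac{\sqrt{35519 + 1261599361 \sqrt{155}}}{35519} \approx 3.5284$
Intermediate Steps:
$q = \frac{1}{35519} \approx 2.8154 \cdot 10^{-5}$
$k = \sqrt{155} \approx 12.45$
$Y{\left(j \right)} = \sqrt{155}$
$\sqrt{Y{\left(187 \right)} + q} = \sqrt{\sqrt{155} + \frac{1}{35519}} = \sqrt{\frac{1}{35519} + \sqrt{155}}$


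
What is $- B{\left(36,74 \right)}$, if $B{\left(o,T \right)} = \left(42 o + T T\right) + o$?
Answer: $-7024$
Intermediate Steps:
$B{\left(o,T \right)} = T^{2} + 43 o$ ($B{\left(o,T \right)} = \left(42 o + T^{2}\right) + o = \left(T^{2} + 42 o\right) + o = T^{2} + 43 o$)
$- B{\left(36,74 \right)} = - (74^{2} + 43 \cdot 36) = - (5476 + 1548) = \left(-1\right) 7024 = -7024$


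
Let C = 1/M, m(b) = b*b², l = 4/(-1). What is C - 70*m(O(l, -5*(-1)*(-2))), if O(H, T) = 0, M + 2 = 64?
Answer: 1/62 ≈ 0.016129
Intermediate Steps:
M = 62 (M = -2 + 64 = 62)
l = -4 (l = 4*(-1) = -4)
m(b) = b³
C = 1/62 ≈ 0.016129
C - 70*m(O(l, -5*(-1)*(-2))) = 1/62 - 70*0³ = 1/62 - 70*0 = 1/62 + 0 = 1/62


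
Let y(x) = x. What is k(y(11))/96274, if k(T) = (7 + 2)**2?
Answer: 81/96274 ≈ 0.00084135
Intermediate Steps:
k(T) = 81 (k(T) = 9**2 = 81)
k(y(11))/96274 = 81/96274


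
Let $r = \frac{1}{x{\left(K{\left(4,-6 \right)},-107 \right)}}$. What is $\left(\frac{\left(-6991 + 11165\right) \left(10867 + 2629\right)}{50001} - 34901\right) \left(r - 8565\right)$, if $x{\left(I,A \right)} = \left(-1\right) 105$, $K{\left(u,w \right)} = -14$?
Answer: $\frac{216962731149946}{750015} \approx 2.8928 \cdot 10^{8}$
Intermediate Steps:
$x{\left(I,A \right)} = -105$
$r = - \frac{1}{105}$ ($r = \frac{1}{-105} = - \frac{1}{105} \approx -0.0095238$)
$\left(\frac{\left(-6991 + 11165\right) \left(10867 + 2629\right)}{50001} - 34901\right) \left(r - 8565\right) = \left(\frac{\left(-6991 + 11165\right) \left(10867 + 2629\right)}{50001} - 34901\right) \left(- \frac{1}{105} - 8565\right) = \left(4174 \cdot 13496 \cdot \frac{1}{50001} - 34901\right) \left(- \frac{899326}{105}\right) = \left(56332304 \cdot \frac{1}{50001} - 34901\right) \left(- \frac{899326}{105}\right) = \left(\frac{8047472}{7143} - 34901\right) \left(- \frac{899326}{105}\right) = \left(- \frac{241250371}{7143}\right) \left(- \frac{899326}{105}\right) = \frac{216962731149946}{750015}$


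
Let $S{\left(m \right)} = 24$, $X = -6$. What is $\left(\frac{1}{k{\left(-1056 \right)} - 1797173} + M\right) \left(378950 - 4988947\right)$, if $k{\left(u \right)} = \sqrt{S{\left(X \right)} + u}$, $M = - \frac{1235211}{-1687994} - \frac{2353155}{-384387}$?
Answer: $- \frac{3152967392110999702494349079521}{99792997079316617124598} + \frac{9219994 i \sqrt{258}}{3229830792961} \approx -3.1595 \cdot 10^{7} + 4.5852 \cdot 10^{-5} i$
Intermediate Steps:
$M = \frac{1482303523909}{216280983226}$ ($M = \left(-1235211\right) \left(- \frac{1}{1687994}\right) - - \frac{784385}{128129} = \frac{1235211}{1687994} + \frac{784385}{128129} = \frac{1482303523909}{216280983226} \approx 6.8536$)
$k{\left(u \right)} = \sqrt{24 + u}$
$\left(\frac{1}{k{\left(-1056 \right)} - 1797173} + M\right) \left(378950 - 4988947\right) = \left(\frac{1}{\sqrt{24 - 1056} - 1797173} + \frac{1482303523909}{216280983226}\right) \left(378950 - 4988947\right) = \left(\frac{1}{\sqrt{-1032} - 1797173} + \frac{1482303523909}{216280983226}\right) \left(-4609997\right) = \left(\frac{1}{2 i \sqrt{258} - 1797173} + \frac{1482303523909}{216280983226}\right) \left(-4609997\right) = \left(\frac{1}{-1797173 + 2 i \sqrt{258}} + \frac{1482303523909}{216280983226}\right) \left(-4609997\right) = \left(\frac{1482303523909}{216280983226} + \frac{1}{-1797173 + 2 i \sqrt{258}}\right) \left(-4609997\right) = - \frac{976202114044274039}{30897283318} - \frac{4609997}{-1797173 + 2 i \sqrt{258}}$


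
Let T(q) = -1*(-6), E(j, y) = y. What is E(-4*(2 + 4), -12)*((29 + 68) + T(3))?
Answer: -1236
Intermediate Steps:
T(q) = 6
E(-4*(2 + 4), -12)*((29 + 68) + T(3)) = -12*((29 + 68) + 6) = -12*(97 + 6) = -12*103 = -1236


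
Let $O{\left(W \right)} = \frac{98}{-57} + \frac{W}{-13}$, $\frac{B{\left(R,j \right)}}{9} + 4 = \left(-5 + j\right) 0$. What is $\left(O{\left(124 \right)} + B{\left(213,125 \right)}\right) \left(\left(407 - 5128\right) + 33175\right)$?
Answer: $- \frac{996402172}{741} \approx -1.3447 \cdot 10^{6}$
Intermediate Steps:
$B{\left(R,j \right)} = -36$ ($B{\left(R,j \right)} = -36 + 9 \left(-5 + j\right) 0 = -36 + 9 \cdot 0 = -36 + 0 = -36$)
$O{\left(W \right)} = - \frac{98}{57} - \frac{W}{13}$ ($O{\left(W \right)} = 98 \left(- \frac{1}{57}\right) + W \left(- \frac{1}{13}\right) = - \frac{98}{57} - \frac{W}{13}$)
$\left(O{\left(124 \right)} + B{\left(213,125 \right)}\right) \left(\left(407 - 5128\right) + 33175\right) = \left(\left(- \frac{98}{57} - \frac{124}{13}\right) - 36\right) \left(\left(407 - 5128\right) + 33175\right) = \left(\left(- \frac{98}{57} - \frac{124}{13}\right) - 36\right) \left(-4721 + 33175\right) = \left(- \frac{8342}{741} - 36\right) 28454 = \left(- \frac{35018}{741}\right) 28454 = - \frac{996402172}{741}$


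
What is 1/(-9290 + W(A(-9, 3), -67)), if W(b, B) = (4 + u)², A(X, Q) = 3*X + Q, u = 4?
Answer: -1/9226 ≈ -0.00010839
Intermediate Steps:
A(X, Q) = Q + 3*X
W(b, B) = 64 (W(b, B) = (4 + 4)² = 8² = 64)
1/(-9290 + W(A(-9, 3), -67)) = 1/(-9290 + 64) = 1/(-9226) = -1/9226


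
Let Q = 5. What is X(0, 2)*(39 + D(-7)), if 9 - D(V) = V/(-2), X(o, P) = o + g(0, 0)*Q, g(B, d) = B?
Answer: 0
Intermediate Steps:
X(o, P) = o (X(o, P) = o + 0*5 = o + 0 = o)
D(V) = 9 + V/2 (D(V) = 9 - V/(-2) = 9 - V*(-1)/2 = 9 - (-1)*V/2 = 9 + V/2)
X(0, 2)*(39 + D(-7)) = 0*(39 + (9 + (½)*(-7))) = 0*(39 + (9 - 7/2)) = 0*(39 + 11/2) = 0*(89/2) = 0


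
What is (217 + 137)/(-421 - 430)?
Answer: -354/851 ≈ -0.41598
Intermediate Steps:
(217 + 137)/(-421 - 430) = 354/(-851) = 354*(-1/851) = -354/851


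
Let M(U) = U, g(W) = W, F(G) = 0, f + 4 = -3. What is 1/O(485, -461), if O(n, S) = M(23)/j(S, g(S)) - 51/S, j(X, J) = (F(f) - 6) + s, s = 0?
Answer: -2766/10297 ≈ -0.26862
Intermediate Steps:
f = -7 (f = -4 - 3 = -7)
j(X, J) = -6 (j(X, J) = (0 - 6) + 0 = -6 + 0 = -6)
O(n, S) = -23/6 - 51/S (O(n, S) = 23/(-6) - 51/S = 23*(-⅙) - 51/S = -23/6 - 51/S)
1/O(485, -461) = 1/(-23/6 - 51/(-461)) = 1/(-23/6 - 51*(-1/461)) = 1/(-23/6 + 51/461) = 1/(-10297/2766) = -2766/10297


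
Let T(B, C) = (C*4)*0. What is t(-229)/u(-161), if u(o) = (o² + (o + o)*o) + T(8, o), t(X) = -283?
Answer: -283/77763 ≈ -0.0036393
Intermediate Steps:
T(B, C) = 0 (T(B, C) = (4*C)*0 = 0)
u(o) = 3*o² (u(o) = (o² + (o + o)*o) + 0 = (o² + (2*o)*o) + 0 = (o² + 2*o²) + 0 = 3*o² + 0 = 3*o²)
t(-229)/u(-161) = -283/(3*(-161)²) = -283/(3*25921) = -283/77763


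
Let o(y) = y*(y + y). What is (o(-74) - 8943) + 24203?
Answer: 26212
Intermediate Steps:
o(y) = 2*y² (o(y) = y*(2*y) = 2*y²)
(o(-74) - 8943) + 24203 = (2*(-74)² - 8943) + 24203 = (2*5476 - 8943) + 24203 = (10952 - 8943) + 24203 = 2009 + 24203 = 26212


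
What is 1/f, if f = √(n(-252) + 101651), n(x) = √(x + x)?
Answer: (101651 + 6*I*√14)^(-½) ≈ 0.0031365 - 3.5e-7*I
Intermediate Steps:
n(x) = √2*√x (n(x) = √(2*x) = √2*√x)
f = √(101651 + 6*I*√14) (f = √(√2*√(-252) + 101651) = √(√2*(6*I*√7) + 101651) = √(6*I*√14 + 101651) = √(101651 + 6*I*√14) ≈ 318.83 + 0.035*I)
1/f = 1/(√(101651 + 6*I*√14)) = (101651 + 6*I*√14)^(-½)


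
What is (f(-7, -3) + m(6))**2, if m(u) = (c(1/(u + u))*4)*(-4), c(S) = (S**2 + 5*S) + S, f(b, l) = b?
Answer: 18496/81 ≈ 228.35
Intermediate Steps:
c(S) = S**2 + 6*S
m(u) = -8*(6 + 1/(2*u))/u (m(u) = (((6 + 1/(u + u))/(u + u))*4)*(-4) = (((6 + 1/(2*u))/((2*u)))*4)*(-4) = (((1/(2*u))*(6 + 1/(2*u)))*4)*(-4) = (((6 + 1/(2*u))/(2*u))*4)*(-4) = (2*(6 + 1/(2*u))/u)*(-4) = -8*(6 + 1/(2*u))/u)
(f(-7, -3) + m(6))**2 = (-7 + 4*(-1 - 12*6)/6**2)**2 = (-7 + 4*(1/36)*(-1 - 72))**2 = (-7 + 4*(1/36)*(-73))**2 = (-7 - 73/9)**2 = (-136/9)**2 = 18496/81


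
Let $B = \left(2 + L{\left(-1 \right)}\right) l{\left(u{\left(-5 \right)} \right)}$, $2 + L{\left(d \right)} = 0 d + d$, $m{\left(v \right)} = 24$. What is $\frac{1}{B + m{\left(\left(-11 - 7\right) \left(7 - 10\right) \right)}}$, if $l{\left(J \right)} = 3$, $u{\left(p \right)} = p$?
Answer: $\frac{1}{21} \approx 0.047619$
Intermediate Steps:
$L{\left(d \right)} = -2 + d$ ($L{\left(d \right)} = -2 + \left(0 d + d\right) = -2 + \left(0 + d\right) = -2 + d$)
$B = -3$ ($B = \left(2 - 3\right) 3 = \left(-1\right) 3 = -3$)
$\frac{1}{B + m{\left(\left(-11 - 7\right) \left(7 - 10\right) \right)}} = \frac{1}{-3 + 24} = \frac{1}{21}$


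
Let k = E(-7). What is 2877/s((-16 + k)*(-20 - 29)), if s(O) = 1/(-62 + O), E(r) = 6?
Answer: 1231356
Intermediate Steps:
k = 6
2877/s((-16 + k)*(-20 - 29)) = 2877/(1/(-62 + (-16 + 6)*(-20 - 29))) = 2877/(1/(-62 - 10*(-49))) = 2877/(1/(-62 + 490)) = 2877/(1/428) = 2877*428 = 1231356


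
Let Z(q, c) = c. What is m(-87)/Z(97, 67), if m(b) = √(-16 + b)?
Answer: I*√103/67 ≈ 0.15148*I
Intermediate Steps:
m(-87)/Z(97, 67) = √(-16 - 87)/67 = √(-103)*(1/67) = (I*√103)*(1/67) = I*√103/67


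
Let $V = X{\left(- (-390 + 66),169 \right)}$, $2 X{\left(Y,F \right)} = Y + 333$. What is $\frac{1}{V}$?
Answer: $\frac{2}{657} \approx 0.0030441$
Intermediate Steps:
$X{\left(Y,F \right)} = \frac{333}{2} + \frac{Y}{2}$ ($X{\left(Y,F \right)} = \frac{Y + 333}{2} = \frac{333 + Y}{2} = \frac{333}{2} + \frac{Y}{2}$)
$V = \frac{657}{2}$ ($V = \frac{333}{2} + \frac{\left(-1\right) \left(-390 + 66\right)}{2} = \frac{333}{2} + \frac{\left(-1\right) \left(-324\right)}{2} = \frac{333}{2} + \frac{1}{2} \cdot 324 = \frac{333}{2} + 162 = \frac{657}{2} \approx 328.5$)
$\frac{1}{V} = \frac{1}{\frac{657}{2}} = \frac{2}{657}$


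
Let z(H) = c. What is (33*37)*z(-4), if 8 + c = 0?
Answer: -9768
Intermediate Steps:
c = -8 (c = -8 + 0 = -8)
z(H) = -8
(33*37)*z(-4) = (33*37)*(-8) = 1221*(-8) = -9768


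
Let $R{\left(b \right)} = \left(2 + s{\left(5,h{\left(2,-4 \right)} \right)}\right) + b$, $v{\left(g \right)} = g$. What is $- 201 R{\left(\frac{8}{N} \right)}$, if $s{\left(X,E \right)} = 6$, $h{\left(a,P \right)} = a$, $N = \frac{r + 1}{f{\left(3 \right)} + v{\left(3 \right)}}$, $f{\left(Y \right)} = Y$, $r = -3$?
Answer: $3216$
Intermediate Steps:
$N = - \frac{1}{3}$ ($N = \frac{-3 + 1}{3 + 3} = - \frac{2}{6} = \left(-2\right) \frac{1}{6} = - \frac{1}{3} \approx -0.33333$)
$R{\left(b \right)} = 8 + b$ ($R{\left(b \right)} = \left(2 + 6\right) + b = 8 + b$)
$- 201 R{\left(\frac{8}{N} \right)} = - 201 \left(8 + \frac{8}{- \frac{1}{3}}\right) = - 201 \left(8 + 8 \left(-3\right)\right) = - 201 \left(8 - 24\right) = \left(-201\right) \left(-16\right) = 3216$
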